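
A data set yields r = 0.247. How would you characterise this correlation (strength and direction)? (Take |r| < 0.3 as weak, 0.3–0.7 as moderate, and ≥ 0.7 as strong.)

r = 0.247 > 0 so the relationship is positive.
|r| = 0.247, which falls in the weak range.

weak positive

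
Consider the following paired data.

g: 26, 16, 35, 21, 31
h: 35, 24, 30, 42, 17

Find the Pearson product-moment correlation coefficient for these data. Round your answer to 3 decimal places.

n = 5, Σg = 129, Σh = 148, Σg² = 3559, Σh² = 4754, Σgh = 3753
nΣgh − ΣgΣh = 18765 − 19092 = -327
nΣg² − (Σg)² = 17795 − 16641 = 1154; nΣh² − (Σh)² = 23770 − 21904 = 1866
r = -327 / √(1154 × 1866) = -327 / 1467.4345 ≈ -0.223

-0.223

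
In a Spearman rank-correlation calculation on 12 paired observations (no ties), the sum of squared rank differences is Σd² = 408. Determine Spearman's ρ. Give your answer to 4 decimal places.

ρ = 1 − 6Σd² / [n(n²−1)] = 1 − 6×408 / (12×143)
  = 1 − 2448/1716 = 1 − 1.42657 ≈ -0.4266

-0.4266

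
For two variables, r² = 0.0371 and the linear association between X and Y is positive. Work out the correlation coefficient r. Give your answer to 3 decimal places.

0.193

|r| = √0.0371 = 0.193
The association is positive, so r = 0.193.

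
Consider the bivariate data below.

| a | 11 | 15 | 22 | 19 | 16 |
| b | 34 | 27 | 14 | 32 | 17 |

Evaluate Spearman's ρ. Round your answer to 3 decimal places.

Rank a: 1, 2, 5, 4, 3
Rank b: 5, 3, 1, 4, 2
d = rank(a) − rank(b): -4, -1, 4, 0, 1; Σd² = 34
ρ = 1 − 6Σd² / [n(n²−1)] = 1 − 6×34 / (5×24) = 1 − 204/120 ≈ -0.700

-0.700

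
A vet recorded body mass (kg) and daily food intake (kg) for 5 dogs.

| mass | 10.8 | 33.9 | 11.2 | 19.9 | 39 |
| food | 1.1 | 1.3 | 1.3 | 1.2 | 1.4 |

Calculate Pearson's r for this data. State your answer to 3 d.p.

n = 5, Σx = 114.8, Σy = 6.3, Σx² = 3308.3, Σy² = 7.99, Σxy = 148.99
nΣxy − ΣxΣy = 744.95 − 723.24 = 21.71
nΣx² − (Σx)² = 16541.5 − 13179.04 = 3362.46; nΣy² − (Σy)² = 39.95 − 39.69 = 0.26
r = 21.71 / √(3362.46 × 0.26) = 21.71 / 29.5675 ≈ 0.734

0.734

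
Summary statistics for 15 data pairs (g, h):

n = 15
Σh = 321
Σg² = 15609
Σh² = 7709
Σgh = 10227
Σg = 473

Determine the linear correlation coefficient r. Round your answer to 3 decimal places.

0.137

r = (nΣgh − ΣgΣh) / √[(nΣg² − (Σg)²)(nΣh² − (Σh)²)]
Numerator: 15×10227 − 473×321 = 1572
Denominator: √[(234135 − 223729)(115635 − 103041)] = √[10406 × 12594] = 11447.8454
r = 1572 / 11447.8454 ≈ 0.137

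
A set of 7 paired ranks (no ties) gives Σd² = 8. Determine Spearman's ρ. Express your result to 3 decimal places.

0.857

ρ = 1 − 6Σd² / [n(n²−1)] = 1 − 6×8 / (7×48)
  = 1 − 48/336 = 1 − 0.1429 ≈ 0.857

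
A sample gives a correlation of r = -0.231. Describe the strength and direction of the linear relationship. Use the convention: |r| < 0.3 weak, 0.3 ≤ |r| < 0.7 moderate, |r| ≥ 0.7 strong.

r = -0.231 < 0 so the relationship is negative.
|r| = 0.231, which falls in the weak range.

weak negative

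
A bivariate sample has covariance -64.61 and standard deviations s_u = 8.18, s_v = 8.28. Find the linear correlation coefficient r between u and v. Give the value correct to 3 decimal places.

-0.954

r = Cov(u,v) / (s_u · s_v) = -64.61 / (8.18 × 8.28)
  = -64.61 / 67.7304 ≈ -0.954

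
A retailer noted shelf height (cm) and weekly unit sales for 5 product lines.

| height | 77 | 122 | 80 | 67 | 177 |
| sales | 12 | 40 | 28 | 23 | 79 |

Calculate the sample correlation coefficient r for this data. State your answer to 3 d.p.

n = 5, Σx = 523, Σy = 182, Σx² = 63031, Σy² = 9298, Σxy = 23568
nΣxy − ΣxΣy = 117840 − 95186 = 22654
nΣx² − (Σx)² = 315155 − 273529 = 41626; nΣy² − (Σy)² = 46490 − 33124 = 13366
r = 22654 / √(41626 × 13366) = 22654 / 23587.5627 ≈ 0.960

0.960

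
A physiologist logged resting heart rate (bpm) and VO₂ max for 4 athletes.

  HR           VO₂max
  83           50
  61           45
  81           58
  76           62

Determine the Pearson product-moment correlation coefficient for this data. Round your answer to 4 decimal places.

0.5513

n = 4, Σx = 301, Σy = 215, Σx² = 22947, Σy² = 11733, Σxy = 16305
nΣxy − ΣxΣy = 65220 − 64715 = 505
nΣx² − (Σx)² = 91788 − 90601 = 1187; nΣy² − (Σy)² = 46932 − 46225 = 707
r = 505 / √(1187 × 707) = 505 / 916.0835 ≈ 0.5513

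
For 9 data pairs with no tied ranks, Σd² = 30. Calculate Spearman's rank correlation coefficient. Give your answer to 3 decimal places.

0.750

ρ = 1 − 6Σd² / [n(n²−1)] = 1 − 6×30 / (9×80)
  = 1 − 180/720 = 1 − 0.2500 ≈ 0.750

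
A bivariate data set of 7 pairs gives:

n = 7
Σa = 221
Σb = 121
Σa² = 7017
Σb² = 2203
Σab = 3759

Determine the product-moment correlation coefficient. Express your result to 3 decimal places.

r = (nΣab − ΣaΣb) / √[(nΣa² − (Σa)²)(nΣb² − (Σb)²)]
Numerator: 7×3759 − 221×121 = -428
Denominator: √[(49119 − 48841)(15421 − 14641)] = √[278 × 780] = 465.6608
r = -428 / 465.6608 ≈ -0.919

-0.919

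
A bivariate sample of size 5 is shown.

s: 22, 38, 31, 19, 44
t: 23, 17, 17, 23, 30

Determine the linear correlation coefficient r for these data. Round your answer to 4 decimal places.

n = 5, Σs = 154, Σt = 110, Σs² = 5186, Σt² = 2536, Σst = 3436
nΣst − ΣsΣt = 17180 − 16940 = 240
nΣs² − (Σs)² = 25930 − 23716 = 2214; nΣt² − (Σt)² = 12680 − 12100 = 580
r = 240 / √(2214 × 580) = 240 / 1133.1902 ≈ 0.2118

0.2118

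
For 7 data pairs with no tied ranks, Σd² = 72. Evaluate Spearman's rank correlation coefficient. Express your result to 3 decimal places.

ρ = 1 − 6Σd² / [n(n²−1)] = 1 − 6×72 / (7×48)
  = 1 − 432/336 = 1 − 1.2857 ≈ -0.286

-0.286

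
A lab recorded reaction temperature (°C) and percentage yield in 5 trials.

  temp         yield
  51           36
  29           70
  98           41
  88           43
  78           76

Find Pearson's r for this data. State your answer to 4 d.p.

-0.3386

n = 5, Σx = 344, Σy = 266, Σx² = 26874, Σy² = 15502, Σxy = 17596
nΣxy − ΣxΣy = 87980 − 91504 = -3524
nΣx² − (Σx)² = 134370 − 118336 = 16034; nΣy² − (Σy)² = 77510 − 70756 = 6754
r = -3524 / √(16034 × 6754) = -3524 / 10406.4228 ≈ -0.3386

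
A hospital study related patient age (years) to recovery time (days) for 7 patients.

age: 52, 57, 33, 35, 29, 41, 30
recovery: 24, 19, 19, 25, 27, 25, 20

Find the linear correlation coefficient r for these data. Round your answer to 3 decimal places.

-0.233

n = 7, Σx = 277, Σy = 159, Σx² = 11689, Σy² = 3677, Σxy = 6241
nΣxy − ΣxΣy = 43687 − 44043 = -356
nΣx² − (Σx)² = 81823 − 76729 = 5094; nΣy² − (Σy)² = 25739 − 25281 = 458
r = -356 / √(5094 × 458) = -356 / 1527.4331 ≈ -0.233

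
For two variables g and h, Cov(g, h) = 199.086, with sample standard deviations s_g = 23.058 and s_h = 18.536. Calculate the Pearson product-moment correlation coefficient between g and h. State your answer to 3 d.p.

0.466

r = Cov(g,h) / (s_g · s_h) = 199.086 / (23.058 × 18.536)
  = 199.086 / 427.4031 ≈ 0.466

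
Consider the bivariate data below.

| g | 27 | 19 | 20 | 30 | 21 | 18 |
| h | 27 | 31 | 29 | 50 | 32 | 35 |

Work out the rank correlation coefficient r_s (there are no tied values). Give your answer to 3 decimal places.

Rank g: 5, 2, 3, 6, 4, 1
Rank h: 1, 3, 2, 6, 4, 5
d = rank(g) − rank(h): 4, -1, 1, 0, 0, -4; Σd² = 34
ρ = 1 − 6Σd² / [n(n²−1)] = 1 − 6×34 / (6×35) = 1 − 204/210 ≈ 0.029

0.029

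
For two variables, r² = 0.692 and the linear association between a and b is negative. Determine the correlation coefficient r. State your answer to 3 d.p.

|r| = √0.692 = 0.832
The association is negative, so r = −0.832.

-0.832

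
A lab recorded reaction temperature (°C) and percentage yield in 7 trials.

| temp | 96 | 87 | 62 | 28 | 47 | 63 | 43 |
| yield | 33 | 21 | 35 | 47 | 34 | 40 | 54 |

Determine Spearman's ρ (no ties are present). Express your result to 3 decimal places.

Rank temp: 7, 6, 4, 1, 3, 5, 2
Rank yield: 2, 1, 4, 6, 3, 5, 7
d = rank(temp) − rank(yield): 5, 5, 0, -5, 0, 0, -5; Σd² = 100
ρ = 1 − 6Σd² / [n(n²−1)] = 1 − 6×100 / (7×48) = 1 − 600/336 ≈ -0.786

-0.786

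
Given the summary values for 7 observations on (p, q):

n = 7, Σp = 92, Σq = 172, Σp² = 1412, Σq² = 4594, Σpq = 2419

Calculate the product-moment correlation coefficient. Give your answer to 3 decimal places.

0.580

r = (nΣpq − ΣpΣq) / √[(nΣp² − (Σp)²)(nΣq² − (Σq)²)]
Numerator: 7×2419 − 92×172 = 1109
Denominator: √[(9884 − 8464)(32158 − 29584)] = √[1420 × 2574] = 1911.8264
r = 1109 / 1911.8264 ≈ 0.580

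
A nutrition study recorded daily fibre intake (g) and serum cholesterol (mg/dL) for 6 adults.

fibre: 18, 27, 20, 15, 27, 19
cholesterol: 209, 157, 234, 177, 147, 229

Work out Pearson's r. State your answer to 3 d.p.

-0.607

n = 6, Σx = 126, Σy = 1153, Σx² = 2768, Σy² = 228465, Σxy = 23656
nΣxy − ΣxΣy = 141936 − 145278 = -3342
nΣx² − (Σx)² = 16608 − 15876 = 732; nΣy² − (Σy)² = 1370790 − 1329409 = 41381
r = -3342 / √(732 × 41381) = -3342 / 5503.7162 ≈ -0.607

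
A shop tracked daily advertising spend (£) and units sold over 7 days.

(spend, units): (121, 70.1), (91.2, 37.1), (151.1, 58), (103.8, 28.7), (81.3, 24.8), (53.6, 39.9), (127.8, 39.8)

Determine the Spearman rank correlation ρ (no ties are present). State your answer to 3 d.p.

Rank spend: 5, 3, 7, 4, 2, 1, 6
Rank units: 7, 3, 6, 2, 1, 5, 4
d = rank(spend) − rank(units): -2, 0, 1, 2, 1, -4, 2; Σd² = 30
ρ = 1 − 6Σd² / [n(n²−1)] = 1 − 6×30 / (7×48) = 1 − 180/336 ≈ 0.464

0.464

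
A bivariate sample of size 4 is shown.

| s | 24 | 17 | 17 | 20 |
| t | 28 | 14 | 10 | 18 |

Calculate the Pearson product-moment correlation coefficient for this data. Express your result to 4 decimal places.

n = 4, Σs = 78, Σt = 70, Σs² = 1554, Σt² = 1404, Σst = 1440
nΣst − ΣsΣt = 5760 − 5460 = 300
nΣs² − (Σs)² = 6216 − 6084 = 132; nΣt² − (Σt)² = 5616 − 4900 = 716
r = 300 / √(132 × 716) = 300 / 307.4280 ≈ 0.9758

0.9758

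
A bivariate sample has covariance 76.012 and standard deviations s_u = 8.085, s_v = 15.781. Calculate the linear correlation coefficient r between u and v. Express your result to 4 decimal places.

r = Cov(u,v) / (s_u · s_v) = 76.012 / (8.085 × 15.781)
  = 76.012 / 127.5894 ≈ 0.5958

0.5958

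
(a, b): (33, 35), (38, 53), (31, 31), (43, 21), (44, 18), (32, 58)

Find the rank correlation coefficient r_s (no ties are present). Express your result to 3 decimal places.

Rank a: 3, 4, 1, 5, 6, 2
Rank b: 4, 5, 3, 2, 1, 6
d = rank(a) − rank(b): -1, -1, -2, 3, 5, -4; Σd² = 56
ρ = 1 − 6Σd² / [n(n²−1)] = 1 − 6×56 / (6×35) = 1 − 336/210 ≈ -0.600

-0.600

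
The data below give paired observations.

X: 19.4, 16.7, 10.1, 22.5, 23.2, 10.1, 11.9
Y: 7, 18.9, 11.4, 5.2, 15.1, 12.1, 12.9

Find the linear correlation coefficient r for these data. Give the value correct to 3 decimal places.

n = 7, ΣX = 113.9, ΣY = 82.6, ΣX² = 2045.37, ΣY² = 1104.04, ΣXY = 1309.61
nΣXY − ΣXΣY = 9167.27 − 9408.14 = -240.87
nΣX² − (ΣX)² = 14317.59 − 12973.21 = 1344.38; nΣY² − (ΣY)² = 7728.28 − 6822.76 = 905.52
r = -240.87 / √(1344.38 × 905.52) = -240.87 / 1103.3417 ≈ -0.218

-0.218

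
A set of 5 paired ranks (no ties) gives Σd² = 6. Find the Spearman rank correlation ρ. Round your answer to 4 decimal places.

ρ = 1 − 6Σd² / [n(n²−1)] = 1 − 6×6 / (5×24)
  = 1 − 36/120 = 1 − 0.30000 ≈ 0.7000

0.7000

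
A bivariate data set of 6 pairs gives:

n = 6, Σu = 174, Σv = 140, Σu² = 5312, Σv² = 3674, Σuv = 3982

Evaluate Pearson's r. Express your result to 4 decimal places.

r = (nΣuv − ΣuΣv) / √[(nΣu² − (Σu)²)(nΣv² − (Σv)²)]
Numerator: 6×3982 − 174×140 = -468
Denominator: √[(31872 − 30276)(22044 − 19600)] = √[1596 × 2444] = 1974.9997
r = -468 / 1974.9997 ≈ -0.2370

-0.2370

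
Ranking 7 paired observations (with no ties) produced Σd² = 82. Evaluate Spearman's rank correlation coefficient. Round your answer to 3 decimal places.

-0.464

ρ = 1 − 6Σd² / [n(n²−1)] = 1 − 6×82 / (7×48)
  = 1 − 492/336 = 1 − 1.4643 ≈ -0.464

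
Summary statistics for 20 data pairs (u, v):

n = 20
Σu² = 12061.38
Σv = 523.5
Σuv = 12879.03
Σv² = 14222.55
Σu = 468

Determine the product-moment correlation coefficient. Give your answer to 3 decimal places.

0.828

r = (nΣuv − ΣuΣv) / √[(nΣu² − (Σu)²)(nΣv² − (Σv)²)]
Numerator: 20×12879.03 − 468×523.5 = 12582.6
Denominator: √[(241227.6 − 219024)(284451 − 274052.25)] = √[22203.6 × 10398.75] = 15195.0546
r = 12582.6 / 15195.0546 ≈ 0.828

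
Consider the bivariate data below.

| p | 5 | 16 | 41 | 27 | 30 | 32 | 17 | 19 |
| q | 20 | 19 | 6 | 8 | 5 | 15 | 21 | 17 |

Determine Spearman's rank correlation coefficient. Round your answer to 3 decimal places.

Rank p: 1, 2, 8, 5, 6, 7, 3, 4
Rank q: 7, 6, 2, 3, 1, 4, 8, 5
d = rank(p) − rank(q): -6, -4, 6, 2, 5, 3, -5, -1; Σd² = 152
ρ = 1 − 6Σd² / [n(n²−1)] = 1 − 6×152 / (8×63) = 1 − 912/504 ≈ -0.810

-0.810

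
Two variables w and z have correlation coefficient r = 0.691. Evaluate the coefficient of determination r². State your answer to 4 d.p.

0.4775

r² = (0.691)² = 0.4775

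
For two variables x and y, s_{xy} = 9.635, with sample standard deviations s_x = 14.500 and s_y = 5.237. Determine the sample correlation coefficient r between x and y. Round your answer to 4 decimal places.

0.1269

r = Cov(x,y) / (s_x · s_y) = 9.635 / (14.500 × 5.237)
  = 9.635 / 75.9365 ≈ 0.1269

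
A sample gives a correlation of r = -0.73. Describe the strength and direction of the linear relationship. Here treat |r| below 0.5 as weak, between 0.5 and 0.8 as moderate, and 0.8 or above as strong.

r = -0.73 < 0 so the relationship is negative.
|r| = 0.73, which falls in the moderate range.

moderate negative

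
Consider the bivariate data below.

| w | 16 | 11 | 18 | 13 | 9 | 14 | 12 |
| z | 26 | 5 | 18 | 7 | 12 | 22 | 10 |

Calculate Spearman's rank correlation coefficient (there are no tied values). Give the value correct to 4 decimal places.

0.6429

Rank w: 6, 2, 7, 4, 1, 5, 3
Rank z: 7, 1, 5, 2, 4, 6, 3
d = rank(w) − rank(z): -1, 1, 2, 2, -3, -1, 0; Σd² = 20
ρ = 1 − 6Σd² / [n(n²−1)] = 1 − 6×20 / (7×48) = 1 − 120/336 ≈ 0.6429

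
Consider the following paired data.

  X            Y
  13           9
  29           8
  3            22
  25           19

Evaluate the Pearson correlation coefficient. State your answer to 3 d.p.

-0.500

n = 4, ΣX = 70, ΣY = 58, ΣX² = 1644, ΣY² = 990, ΣXY = 890
nΣXY − ΣXΣY = 3560 − 4060 = -500
nΣX² − (ΣX)² = 6576 − 4900 = 1676; nΣY² − (ΣY)² = 3960 − 3364 = 596
r = -500 / √(1676 × 596) = -500 / 999.4478 ≈ -0.500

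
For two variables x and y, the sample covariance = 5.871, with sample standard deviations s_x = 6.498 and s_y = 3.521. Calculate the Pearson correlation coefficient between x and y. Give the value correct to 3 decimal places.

0.257

r = Cov(x,y) / (s_x · s_y) = 5.871 / (6.498 × 3.521)
  = 5.871 / 22.8795 ≈ 0.257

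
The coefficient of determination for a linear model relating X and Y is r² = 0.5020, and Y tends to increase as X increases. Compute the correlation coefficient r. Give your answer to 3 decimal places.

0.709

|r| = √0.5020 = 0.709
The association is positive, so r = 0.709.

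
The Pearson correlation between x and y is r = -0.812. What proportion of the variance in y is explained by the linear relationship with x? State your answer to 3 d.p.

0.659

r² = (-0.812)² = 0.659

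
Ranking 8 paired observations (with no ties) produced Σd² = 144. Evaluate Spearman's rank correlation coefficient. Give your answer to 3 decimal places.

-0.714

ρ = 1 − 6Σd² / [n(n²−1)] = 1 − 6×144 / (8×63)
  = 1 − 864/504 = 1 − 1.7143 ≈ -0.714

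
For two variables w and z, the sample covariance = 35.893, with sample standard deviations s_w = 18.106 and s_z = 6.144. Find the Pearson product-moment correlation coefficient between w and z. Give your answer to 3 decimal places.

0.323

r = Cov(w,z) / (s_w · s_z) = 35.893 / (18.106 × 6.144)
  = 35.893 / 111.2433 ≈ 0.323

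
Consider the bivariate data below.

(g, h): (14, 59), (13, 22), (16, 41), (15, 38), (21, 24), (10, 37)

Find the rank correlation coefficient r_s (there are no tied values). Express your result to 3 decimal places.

0.143

Rank g: 3, 2, 5, 4, 6, 1
Rank h: 6, 1, 5, 4, 2, 3
d = rank(g) − rank(h): -3, 1, 0, 0, 4, -2; Σd² = 30
ρ = 1 − 6Σd² / [n(n²−1)] = 1 − 6×30 / (6×35) = 1 − 180/210 ≈ 0.143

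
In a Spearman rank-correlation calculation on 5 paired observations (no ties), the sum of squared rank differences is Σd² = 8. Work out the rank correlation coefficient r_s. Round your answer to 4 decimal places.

0.6000

ρ = 1 − 6Σd² / [n(n²−1)] = 1 − 6×8 / (5×24)
  = 1 − 48/120 = 1 − 0.40000 ≈ 0.6000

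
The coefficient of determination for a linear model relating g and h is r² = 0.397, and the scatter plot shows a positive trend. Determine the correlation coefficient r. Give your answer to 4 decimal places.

|r| = √0.397 = 0.6301
The association is positive, so r = 0.6301.

0.6301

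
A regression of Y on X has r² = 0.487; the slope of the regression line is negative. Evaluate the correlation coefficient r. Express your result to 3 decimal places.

-0.698

|r| = √0.487 = 0.698
The association is negative, so r = −0.698.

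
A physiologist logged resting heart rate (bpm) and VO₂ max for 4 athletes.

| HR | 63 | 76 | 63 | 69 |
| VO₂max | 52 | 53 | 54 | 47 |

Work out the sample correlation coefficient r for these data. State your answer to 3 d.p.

-0.130

n = 4, Σx = 271, Σy = 206, Σx² = 18475, Σy² = 10638, Σxy = 13949
nΣxy − ΣxΣy = 55796 − 55826 = -30
nΣx² − (Σx)² = 73900 − 73441 = 459; nΣy² − (Σy)² = 42552 − 42436 = 116
r = -30 / √(459 × 116) = -30 / 230.7466 ≈ -0.130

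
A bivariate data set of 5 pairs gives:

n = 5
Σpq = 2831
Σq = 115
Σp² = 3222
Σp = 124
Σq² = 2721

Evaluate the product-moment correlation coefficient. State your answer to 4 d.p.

r = (nΣpq − ΣpΣq) / √[(nΣp² − (Σp)²)(nΣq² − (Σq)²)]
Numerator: 5×2831 − 124×115 = -105
Denominator: √[(16110 − 15376)(13605 − 13225)] = √[734 × 380] = 528.1288
r = -105 / 528.1288 ≈ -0.1988

-0.1988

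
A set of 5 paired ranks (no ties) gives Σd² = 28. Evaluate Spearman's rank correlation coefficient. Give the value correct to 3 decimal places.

ρ = 1 − 6Σd² / [n(n²−1)] = 1 − 6×28 / (5×24)
  = 1 − 168/120 = 1 − 1.4000 ≈ -0.400

-0.400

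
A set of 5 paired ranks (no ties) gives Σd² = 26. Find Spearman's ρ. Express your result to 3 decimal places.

-0.300

ρ = 1 − 6Σd² / [n(n²−1)] = 1 − 6×26 / (5×24)
  = 1 − 156/120 = 1 − 1.3000 ≈ -0.300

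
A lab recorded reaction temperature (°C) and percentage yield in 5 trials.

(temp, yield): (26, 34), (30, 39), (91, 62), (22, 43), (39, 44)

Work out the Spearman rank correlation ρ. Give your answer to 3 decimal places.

Rank temp: 2, 3, 5, 1, 4
Rank yield: 1, 2, 5, 3, 4
d = rank(temp) − rank(yield): 1, 1, 0, -2, 0; Σd² = 6
ρ = 1 − 6Σd² / [n(n²−1)] = 1 − 6×6 / (5×24) = 1 − 36/120 ≈ 0.700

0.700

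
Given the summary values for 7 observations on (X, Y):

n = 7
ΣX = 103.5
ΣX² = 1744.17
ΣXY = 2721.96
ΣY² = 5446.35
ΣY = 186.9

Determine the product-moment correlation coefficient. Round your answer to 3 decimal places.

-0.133

r = (nΣXY − ΣXΣY) / √[(nΣX² − (ΣX)²)(nΣY² − (ΣY)²)]
Numerator: 7×2721.96 − 103.5×186.9 = -290.43
Denominator: √[(12209.19 − 10712.25)(38124.45 − 34931.61)] = √[1496.94 × 3192.84] = 2186.2045
r = -290.43 / 2186.2045 ≈ -0.133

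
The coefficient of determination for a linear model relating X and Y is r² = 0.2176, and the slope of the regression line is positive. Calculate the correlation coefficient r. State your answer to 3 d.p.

0.466

|r| = √0.2176 = 0.466
The association is positive, so r = 0.466.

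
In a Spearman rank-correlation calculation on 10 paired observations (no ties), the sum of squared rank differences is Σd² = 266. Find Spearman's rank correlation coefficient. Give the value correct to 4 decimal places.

ρ = 1 − 6Σd² / [n(n²−1)] = 1 − 6×266 / (10×99)
  = 1 − 1596/990 = 1 − 1.61212 ≈ -0.6121

-0.6121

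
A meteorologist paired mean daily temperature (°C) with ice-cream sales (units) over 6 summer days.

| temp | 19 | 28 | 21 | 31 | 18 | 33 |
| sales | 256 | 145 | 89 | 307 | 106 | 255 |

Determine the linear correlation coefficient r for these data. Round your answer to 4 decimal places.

n = 6, Σx = 150, Σy = 1158, Σx² = 3960, Σy² = 264992, Σxy = 30633
nΣxy − ΣxΣy = 183798 − 173700 = 10098
nΣx² − (Σx)² = 23760 − 22500 = 1260; nΣy² − (Σy)² = 1589952 − 1340964 = 248988
r = 10098 / √(1260 × 248988) = 10098 / 17712.2805 ≈ 0.5701

0.5701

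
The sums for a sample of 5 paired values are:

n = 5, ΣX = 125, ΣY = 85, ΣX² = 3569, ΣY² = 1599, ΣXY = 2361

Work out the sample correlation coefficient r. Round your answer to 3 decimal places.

0.903

r = (nΣXY − ΣXΣY) / √[(nΣX² − (ΣX)²)(nΣY² − (ΣY)²)]
Numerator: 5×2361 − 125×85 = 1180
Denominator: √[(17845 − 15625)(7995 − 7225)] = √[2220 × 770] = 1307.4402
r = 1180 / 1307.4402 ≈ 0.903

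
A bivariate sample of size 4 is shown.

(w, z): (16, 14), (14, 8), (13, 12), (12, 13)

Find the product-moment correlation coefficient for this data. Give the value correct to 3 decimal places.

0.130

n = 4, Σw = 55, Σz = 47, Σw² = 765, Σz² = 573, Σwz = 648
nΣwz − ΣwΣz = 2592 − 2585 = 7
nΣw² − (Σw)² = 3060 − 3025 = 35; nΣz² − (Σz)² = 2292 − 2209 = 83
r = 7 / √(35 × 83) = 7 / 53.8981 ≈ 0.130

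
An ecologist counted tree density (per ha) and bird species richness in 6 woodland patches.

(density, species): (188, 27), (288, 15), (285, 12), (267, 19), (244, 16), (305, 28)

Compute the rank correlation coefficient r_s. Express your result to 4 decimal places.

Rank density: 1, 5, 4, 3, 2, 6
Rank species: 5, 2, 1, 4, 3, 6
d = rank(density) − rank(species): -4, 3, 3, -1, -1, 0; Σd² = 36
ρ = 1 − 6Σd² / [n(n²−1)] = 1 − 6×36 / (6×35) = 1 − 216/210 ≈ -0.0286

-0.0286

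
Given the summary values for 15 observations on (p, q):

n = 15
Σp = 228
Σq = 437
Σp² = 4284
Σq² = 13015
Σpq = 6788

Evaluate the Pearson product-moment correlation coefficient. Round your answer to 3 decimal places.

0.302

r = (nΣpq − ΣpΣq) / √[(nΣp² − (Σp)²)(nΣq² − (Σq)²)]
Numerator: 15×6788 − 228×437 = 2184
Denominator: √[(64260 − 51984)(195225 − 190969)] = √[12276 × 4256] = 7228.1848
r = 2184 / 7228.1848 ≈ 0.302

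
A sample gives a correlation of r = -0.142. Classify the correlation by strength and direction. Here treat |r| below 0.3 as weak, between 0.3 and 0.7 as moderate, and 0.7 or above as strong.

r = -0.142 < 0 so the relationship is negative.
|r| = 0.142, which falls in the weak range.

weak negative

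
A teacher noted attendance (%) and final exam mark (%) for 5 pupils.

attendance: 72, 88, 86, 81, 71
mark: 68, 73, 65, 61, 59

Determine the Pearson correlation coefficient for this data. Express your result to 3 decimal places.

n = 5, Σx = 398, Σy = 326, Σx² = 31926, Σy² = 21380, Σxy = 26040
nΣxy − ΣxΣy = 130200 − 129748 = 452
nΣx² − (Σx)² = 159630 − 158404 = 1226; nΣy² − (Σy)² = 106900 − 106276 = 624
r = 452 / √(1226 × 624) = 452 / 874.6565 ≈ 0.517

0.517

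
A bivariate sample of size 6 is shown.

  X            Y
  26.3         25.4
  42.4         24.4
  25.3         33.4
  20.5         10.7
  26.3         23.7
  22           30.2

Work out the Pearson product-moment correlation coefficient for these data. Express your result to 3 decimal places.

n = 6, ΣX = 162.8, ΣY = 147.8, ΣX² = 4725.48, ΣY² = 3944.3, ΣXY = 4054.66
nΣXY − ΣXΣY = 24327.96 − 24061.84 = 266.12
nΣX² − (ΣX)² = 28352.88 − 26503.84 = 1849.04; nΣY² − (ΣY)² = 23665.8 − 21844.84 = 1820.96
r = 266.12 / √(1849.04 × 1820.96) = 266.12 / 1834.9463 ≈ 0.145

0.145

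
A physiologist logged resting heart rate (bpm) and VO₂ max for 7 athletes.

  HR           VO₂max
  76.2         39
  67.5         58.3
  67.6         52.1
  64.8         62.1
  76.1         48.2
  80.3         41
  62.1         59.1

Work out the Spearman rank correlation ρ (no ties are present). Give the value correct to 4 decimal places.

Rank HR: 6, 3, 4, 2, 5, 7, 1
Rank VO₂max: 1, 5, 4, 7, 3, 2, 6
d = rank(HR) − rank(VO₂max): 5, -2, 0, -5, 2, 5, -5; Σd² = 108
ρ = 1 − 6Σd² / [n(n²−1)] = 1 − 6×108 / (7×48) = 1 − 648/336 ≈ -0.9286

-0.9286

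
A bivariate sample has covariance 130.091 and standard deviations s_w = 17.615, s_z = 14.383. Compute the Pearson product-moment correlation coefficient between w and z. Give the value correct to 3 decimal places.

0.513

r = Cov(w,z) / (s_w · s_z) = 130.091 / (17.615 × 14.383)
  = 130.091 / 253.3565 ≈ 0.513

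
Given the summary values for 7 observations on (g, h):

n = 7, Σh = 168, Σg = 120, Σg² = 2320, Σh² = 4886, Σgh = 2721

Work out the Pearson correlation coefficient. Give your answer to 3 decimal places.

-0.336

r = (nΣgh − ΣgΣh) / √[(nΣg² − (Σg)²)(nΣh² − (Σh)²)]
Numerator: 7×2721 − 120×168 = -1113
Denominator: √[(16240 − 14400)(34202 − 28224)] = √[1840 × 5978] = 3316.5524
r = -1113 / 3316.5524 ≈ -0.336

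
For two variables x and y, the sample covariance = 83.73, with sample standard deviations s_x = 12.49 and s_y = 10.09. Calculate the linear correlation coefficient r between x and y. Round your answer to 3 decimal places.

r = Cov(x,y) / (s_x · s_y) = 83.73 / (12.49 × 10.09)
  = 83.73 / 126.0241 ≈ 0.664

0.664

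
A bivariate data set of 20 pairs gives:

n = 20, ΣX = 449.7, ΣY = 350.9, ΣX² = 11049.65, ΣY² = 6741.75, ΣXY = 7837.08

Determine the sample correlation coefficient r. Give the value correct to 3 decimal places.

r = (nΣXY − ΣXΣY) / √[(nΣX² − (ΣX)²)(nΣY² − (ΣY)²)]
Numerator: 20×7837.08 − 449.7×350.9 = -1058.13
Denominator: √[(220993 − 202230.09)(134835 − 123130.81)] = √[18762.91 × 11704.19] = 14819.0642
r = -1058.13 / 14819.0642 ≈ -0.071

-0.071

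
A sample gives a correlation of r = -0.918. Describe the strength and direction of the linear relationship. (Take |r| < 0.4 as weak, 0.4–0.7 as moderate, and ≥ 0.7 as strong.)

r = -0.918 < 0 so the relationship is negative.
|r| = 0.918, which falls in the strong range.

strong negative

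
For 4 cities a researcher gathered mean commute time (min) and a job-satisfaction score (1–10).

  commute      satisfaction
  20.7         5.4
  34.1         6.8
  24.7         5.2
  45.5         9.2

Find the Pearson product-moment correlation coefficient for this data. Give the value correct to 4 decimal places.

0.9743

n = 4, Σx = 125, Σy = 26.6, Σx² = 4271.64, Σy² = 187.08, Σxy = 890.7
nΣxy − ΣxΣy = 3562.8 − 3325 = 237.8
nΣx² − (Σx)² = 17086.56 − 15625 = 1461.56; nΣy² − (Σy)² = 748.32 − 707.56 = 40.76
r = 237.8 / √(1461.56 × 40.76) = 237.8 / 244.0762 ≈ 0.9743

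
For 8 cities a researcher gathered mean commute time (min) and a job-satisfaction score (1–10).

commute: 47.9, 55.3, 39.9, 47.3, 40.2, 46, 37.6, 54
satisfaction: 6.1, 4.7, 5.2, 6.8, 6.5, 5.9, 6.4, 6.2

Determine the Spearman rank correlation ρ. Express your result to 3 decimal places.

Rank commute: 6, 8, 2, 5, 3, 4, 1, 7
Rank satisfaction: 4, 1, 2, 8, 7, 3, 6, 5
d = rank(commute) − rank(satisfaction): 2, 7, 0, -3, -4, 1, -5, 2; Σd² = 108
ρ = 1 − 6Σd² / [n(n²−1)] = 1 − 6×108 / (8×63) = 1 − 648/504 ≈ -0.286

-0.286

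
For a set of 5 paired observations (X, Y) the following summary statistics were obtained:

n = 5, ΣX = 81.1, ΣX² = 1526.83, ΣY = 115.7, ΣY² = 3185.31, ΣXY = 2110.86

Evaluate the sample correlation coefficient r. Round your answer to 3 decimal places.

r = (nΣXY − ΣXΣY) / √[(nΣX² − (ΣX)²)(nΣY² − (ΣY)²)]
Numerator: 5×2110.86 − 81.1×115.7 = 1171.03
Denominator: √[(7634.15 − 6577.21)(15926.55 − 13386.49)] = √[1056.94 × 2540.06] = 1638.5027
r = 1171.03 / 1638.5027 ≈ 0.715

0.715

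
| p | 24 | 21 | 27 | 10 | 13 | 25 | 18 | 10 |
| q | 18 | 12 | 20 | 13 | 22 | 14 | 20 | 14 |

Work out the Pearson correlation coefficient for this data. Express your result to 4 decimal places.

0.1619

n = 8, Σp = 148, Σq = 133, Σp² = 3064, Σq² = 2313, Σpq = 2490
nΣpq − ΣpΣq = 19920 − 19684 = 236
nΣp² − (Σp)² = 24512 − 21904 = 2608; nΣq² − (Σq)² = 18504 − 17689 = 815
r = 236 / √(2608 × 815) = 236 / 1457.9163 ≈ 0.1619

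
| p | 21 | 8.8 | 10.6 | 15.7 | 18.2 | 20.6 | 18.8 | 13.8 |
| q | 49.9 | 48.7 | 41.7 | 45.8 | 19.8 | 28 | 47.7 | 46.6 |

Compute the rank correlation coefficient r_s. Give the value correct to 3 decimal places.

Rank p: 8, 1, 2, 4, 5, 7, 6, 3
Rank q: 8, 7, 3, 4, 1, 2, 6, 5
d = rank(p) − rank(q): 0, -6, -1, 0, 4, 5, 0, -2; Σd² = 82
ρ = 1 − 6Σd² / [n(n²−1)] = 1 − 6×82 / (8×63) = 1 − 492/504 ≈ 0.024

0.024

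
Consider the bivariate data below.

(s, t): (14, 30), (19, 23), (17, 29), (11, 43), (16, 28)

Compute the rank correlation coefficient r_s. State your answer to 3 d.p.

Rank s: 2, 5, 4, 1, 3
Rank t: 4, 1, 3, 5, 2
d = rank(s) − rank(t): -2, 4, 1, -4, 1; Σd² = 38
ρ = 1 − 6Σd² / [n(n²−1)] = 1 − 6×38 / (5×24) = 1 − 228/120 ≈ -0.900

-0.900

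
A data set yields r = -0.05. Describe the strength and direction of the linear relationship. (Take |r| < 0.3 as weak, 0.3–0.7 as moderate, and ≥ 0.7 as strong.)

r = -0.05 < 0 so the relationship is negative.
|r| = 0.05, which falls in the weak range.

weak negative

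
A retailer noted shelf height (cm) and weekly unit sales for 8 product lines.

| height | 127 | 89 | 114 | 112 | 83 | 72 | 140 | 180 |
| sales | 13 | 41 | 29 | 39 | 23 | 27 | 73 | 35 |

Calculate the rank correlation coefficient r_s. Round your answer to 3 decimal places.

Rank height: 6, 3, 5, 4, 2, 1, 7, 8
Rank sales: 1, 7, 4, 6, 2, 3, 8, 5
d = rank(height) − rank(sales): 5, -4, 1, -2, 0, -2, -1, 3; Σd² = 60
ρ = 1 − 6Σd² / [n(n²−1)] = 1 − 6×60 / (8×63) = 1 − 360/504 ≈ 0.286

0.286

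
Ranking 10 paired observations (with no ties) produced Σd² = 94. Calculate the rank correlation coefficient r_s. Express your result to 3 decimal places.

ρ = 1 − 6Σd² / [n(n²−1)] = 1 − 6×94 / (10×99)
  = 1 − 564/990 = 1 − 0.5697 ≈ 0.430

0.430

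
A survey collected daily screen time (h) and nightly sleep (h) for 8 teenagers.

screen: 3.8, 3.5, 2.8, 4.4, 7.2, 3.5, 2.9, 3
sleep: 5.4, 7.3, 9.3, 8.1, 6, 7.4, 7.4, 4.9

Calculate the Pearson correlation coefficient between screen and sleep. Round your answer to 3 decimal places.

-0.267

n = 8, Σx = 31.1, Σy = 55.8, Σx² = 135.39, Σy² = 404.08, Σxy = 213.01
nΣxy − ΣxΣy = 1704.08 − 1735.38 = -31.3
nΣx² − (Σx)² = 1083.12 − 967.21 = 115.91; nΣy² − (Σy)² = 3232.64 − 3113.64 = 119
r = -31.3 / √(115.91 × 119) = -31.3 / 117.4448 ≈ -0.267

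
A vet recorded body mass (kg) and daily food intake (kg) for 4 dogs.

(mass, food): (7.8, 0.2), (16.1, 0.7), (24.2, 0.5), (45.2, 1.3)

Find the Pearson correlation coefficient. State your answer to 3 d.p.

0.926

n = 4, Σx = 93.3, Σy = 2.7, Σx² = 2948.73, Σy² = 2.47, Σxy = 83.69
nΣxy − ΣxΣy = 334.76 − 251.91 = 82.85
nΣx² − (Σx)² = 11794.92 − 8704.89 = 3090.03; nΣy² − (Σy)² = 9.88 − 7.29 = 2.59
r = 82.85 / √(3090.03 × 2.59) = 82.85 / 89.4605 ≈ 0.926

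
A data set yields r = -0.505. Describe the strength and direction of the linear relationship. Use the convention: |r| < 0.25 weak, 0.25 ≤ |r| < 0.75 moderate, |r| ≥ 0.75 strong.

r = -0.505 < 0 so the relationship is negative.
|r| = 0.505, which falls in the moderate range.

moderate negative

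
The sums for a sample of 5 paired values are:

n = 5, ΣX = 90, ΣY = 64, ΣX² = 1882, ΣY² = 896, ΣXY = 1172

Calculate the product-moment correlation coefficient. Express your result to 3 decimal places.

0.141

r = (nΣXY − ΣXΣY) / √[(nΣX² − (ΣX)²)(nΣY² − (ΣY)²)]
Numerator: 5×1172 − 90×64 = 100
Denominator: √[(9410 − 8100)(4480 − 4096)] = √[1310 × 384] = 709.2531
r = 100 / 709.2531 ≈ 0.141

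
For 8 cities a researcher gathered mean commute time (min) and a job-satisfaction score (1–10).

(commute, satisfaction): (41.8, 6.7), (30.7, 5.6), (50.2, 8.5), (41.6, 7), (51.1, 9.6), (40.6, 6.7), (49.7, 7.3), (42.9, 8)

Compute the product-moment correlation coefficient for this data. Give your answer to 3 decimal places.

n = 8, Σx = 348.6, Σy = 59.4, Σx² = 15510.4, Σy² = 451.84, Σxy = 2638.47
nΣxy − ΣxΣy = 21107.76 − 20706.84 = 400.92
nΣx² − (Σx)² = 124083.2 − 121521.96 = 2561.24; nΣy² − (Σy)² = 3614.72 − 3528.36 = 86.36
r = 400.92 / √(2561.24 × 86.36) = 400.92 / 470.3070 ≈ 0.852

0.852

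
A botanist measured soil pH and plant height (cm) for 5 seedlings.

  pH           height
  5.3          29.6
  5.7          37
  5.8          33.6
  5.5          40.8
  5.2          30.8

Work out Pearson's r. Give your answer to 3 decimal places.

0.495

n = 5, Σx = 27.5, Σy = 171.8, Σx² = 151.51, Σy² = 5987.4, Σxy = 947.22
nΣxy − ΣxΣy = 4736.1 − 4724.5 = 11.6
nΣx² − (Σx)² = 757.55 − 756.25 = 1.3; nΣy² − (Σy)² = 29937 − 29515.24 = 421.76
r = 11.6 / √(1.3 × 421.76) = 11.6 / 23.4156 ≈ 0.495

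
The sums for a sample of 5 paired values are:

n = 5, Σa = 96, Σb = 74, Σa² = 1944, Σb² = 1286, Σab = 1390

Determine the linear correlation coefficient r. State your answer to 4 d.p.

r = (nΣab − ΣaΣb) / √[(nΣa² − (Σa)²)(nΣb² − (Σb)²)]
Numerator: 5×1390 − 96×74 = -154
Denominator: √[(9720 − 9216)(6430 − 5476)] = √[504 × 954] = 693.4090
r = -154 / 693.4090 ≈ -0.2221

-0.2221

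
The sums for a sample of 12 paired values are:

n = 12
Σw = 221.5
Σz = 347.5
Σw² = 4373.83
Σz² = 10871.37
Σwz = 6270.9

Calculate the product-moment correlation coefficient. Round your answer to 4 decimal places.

r = (nΣwz − ΣwΣz) / √[(nΣw² − (Σw)²)(nΣz² − (Σz)²)]
Numerator: 12×6270.9 − 221.5×347.5 = -1720.45
Denominator: √[(52485.96 − 49062.25)(130456.44 − 120756.25)] = √[3423.71 × 9700.19] = 5762.8671
r = -1720.45 / 5762.8671 ≈ -0.2985

-0.2985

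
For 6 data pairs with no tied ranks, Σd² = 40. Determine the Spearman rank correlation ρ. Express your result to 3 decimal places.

ρ = 1 − 6Σd² / [n(n²−1)] = 1 − 6×40 / (6×35)
  = 1 − 240/210 = 1 − 1.1429 ≈ -0.143

-0.143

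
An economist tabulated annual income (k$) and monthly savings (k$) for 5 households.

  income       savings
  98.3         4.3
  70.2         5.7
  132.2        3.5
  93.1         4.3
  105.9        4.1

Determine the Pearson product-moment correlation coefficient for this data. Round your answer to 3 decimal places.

n = 5, Σx = 499.7, Σy = 21.9, Σx² = 51950.19, Σy² = 98.53, Σxy = 2120.05
nΣxy − ΣxΣy = 10600.25 − 10943.43 = -343.18
nΣx² − (Σx)² = 259750.95 − 249700.09 = 10050.86; nΣy² − (Σy)² = 492.65 − 479.61 = 13.04
r = -343.18 / √(10050.86 × 13.04) = -343.18 / 362.0265 ≈ -0.948

-0.948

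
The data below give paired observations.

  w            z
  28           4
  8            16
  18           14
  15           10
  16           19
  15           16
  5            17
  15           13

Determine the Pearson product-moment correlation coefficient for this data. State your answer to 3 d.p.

-0.743

n = 8, Σw = 120, Σz = 109, Σw² = 2128, Σz² = 1643, Σwz = 1466
nΣwz − ΣwΣz = 11728 − 13080 = -1352
nΣw² − (Σw)² = 17024 − 14400 = 2624; nΣz² − (Σz)² = 13144 − 11881 = 1263
r = -1352 / √(2624 × 1263) = -1352 / 1820.4703 ≈ -0.743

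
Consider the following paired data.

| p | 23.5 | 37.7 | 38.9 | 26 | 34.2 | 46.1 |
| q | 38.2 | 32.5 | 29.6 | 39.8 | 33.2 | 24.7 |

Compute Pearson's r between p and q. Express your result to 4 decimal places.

n = 6, Σp = 206.4, Σq = 198, Σp² = 7457.6, Σq² = 6688.02, Σpq = 6583.3
nΣpq − ΣpΣq = 39499.8 − 40867.2 = -1367.4
nΣp² − (Σp)² = 44745.6 − 42600.96 = 2144.64; nΣq² − (Σq)² = 40128.12 − 39204 = 924.12
r = -1367.4 / √(2144.64 × 924.12) = -1367.4 / 1407.8014 ≈ -0.9713

-0.9713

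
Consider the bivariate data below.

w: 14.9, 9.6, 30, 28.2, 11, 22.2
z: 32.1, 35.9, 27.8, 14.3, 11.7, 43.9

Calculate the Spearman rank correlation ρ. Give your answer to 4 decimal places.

Rank w: 3, 1, 6, 5, 2, 4
Rank z: 4, 5, 3, 2, 1, 6
d = rank(w) − rank(z): -1, -4, 3, 3, 1, -2; Σd² = 40
ρ = 1 − 6Σd² / [n(n²−1)] = 1 − 6×40 / (6×35) = 1 − 240/210 ≈ -0.1429

-0.1429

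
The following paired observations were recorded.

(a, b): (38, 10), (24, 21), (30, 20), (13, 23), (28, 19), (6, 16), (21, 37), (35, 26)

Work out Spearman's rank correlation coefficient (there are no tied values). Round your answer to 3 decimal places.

-0.190

Rank a: 8, 4, 6, 2, 5, 1, 3, 7
Rank b: 1, 5, 4, 6, 3, 2, 8, 7
d = rank(a) − rank(b): 7, -1, 2, -4, 2, -1, -5, 0; Σd² = 100
ρ = 1 − 6Σd² / [n(n²−1)] = 1 − 6×100 / (8×63) = 1 − 600/504 ≈ -0.190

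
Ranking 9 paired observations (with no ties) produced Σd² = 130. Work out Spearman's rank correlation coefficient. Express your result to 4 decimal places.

-0.0833

ρ = 1 − 6Σd² / [n(n²−1)] = 1 − 6×130 / (9×80)
  = 1 − 780/720 = 1 − 1.08333 ≈ -0.0833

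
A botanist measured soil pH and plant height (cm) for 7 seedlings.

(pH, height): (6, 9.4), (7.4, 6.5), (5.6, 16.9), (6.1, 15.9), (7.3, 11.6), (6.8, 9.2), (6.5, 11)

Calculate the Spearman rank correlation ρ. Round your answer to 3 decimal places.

Rank pH: 2, 7, 1, 3, 6, 5, 4
Rank height: 3, 1, 7, 6, 5, 2, 4
d = rank(pH) − rank(height): -1, 6, -6, -3, 1, 3, 0; Σd² = 92
ρ = 1 − 6Σd² / [n(n²−1)] = 1 − 6×92 / (7×48) = 1 − 552/336 ≈ -0.643

-0.643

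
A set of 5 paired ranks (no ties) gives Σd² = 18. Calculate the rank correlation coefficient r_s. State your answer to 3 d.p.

0.100

ρ = 1 − 6Σd² / [n(n²−1)] = 1 − 6×18 / (5×24)
  = 1 − 108/120 = 1 − 0.9000 ≈ 0.100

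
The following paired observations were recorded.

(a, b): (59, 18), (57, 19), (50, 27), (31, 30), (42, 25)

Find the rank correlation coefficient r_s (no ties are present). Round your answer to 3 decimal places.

Rank a: 5, 4, 3, 1, 2
Rank b: 1, 2, 4, 5, 3
d = rank(a) − rank(b): 4, 2, -1, -4, -1; Σd² = 38
ρ = 1 − 6Σd² / [n(n²−1)] = 1 − 6×38 / (5×24) = 1 − 228/120 ≈ -0.900

-0.900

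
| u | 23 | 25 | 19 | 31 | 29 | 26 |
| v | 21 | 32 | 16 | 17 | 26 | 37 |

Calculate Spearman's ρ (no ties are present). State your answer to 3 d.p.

Rank u: 2, 3, 1, 6, 5, 4
Rank v: 3, 5, 1, 2, 4, 6
d = rank(u) − rank(v): -1, -2, 0, 4, 1, -2; Σd² = 26
ρ = 1 − 6Σd² / [n(n²−1)] = 1 − 6×26 / (6×35) = 1 − 156/210 ≈ 0.257

0.257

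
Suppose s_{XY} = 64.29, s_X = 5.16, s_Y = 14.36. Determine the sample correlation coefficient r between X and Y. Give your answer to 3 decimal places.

0.868

r = Cov(X,Y) / (s_X · s_Y) = 64.29 / (5.16 × 14.36)
  = 64.29 / 74.0976 ≈ 0.868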